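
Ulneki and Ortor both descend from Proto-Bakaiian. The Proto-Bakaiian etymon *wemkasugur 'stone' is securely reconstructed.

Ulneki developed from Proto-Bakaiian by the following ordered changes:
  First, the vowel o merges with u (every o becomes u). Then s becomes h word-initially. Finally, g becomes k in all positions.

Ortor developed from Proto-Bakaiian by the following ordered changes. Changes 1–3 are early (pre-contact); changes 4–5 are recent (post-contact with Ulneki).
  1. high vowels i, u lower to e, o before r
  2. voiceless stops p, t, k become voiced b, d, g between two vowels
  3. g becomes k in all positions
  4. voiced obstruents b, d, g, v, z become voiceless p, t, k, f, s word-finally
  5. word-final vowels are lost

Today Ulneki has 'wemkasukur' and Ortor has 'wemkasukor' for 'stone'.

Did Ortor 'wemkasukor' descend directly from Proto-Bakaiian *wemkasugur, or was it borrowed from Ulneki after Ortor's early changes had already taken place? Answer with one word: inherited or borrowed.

If inherited, *wemkasugur would pass through all of Ortor's changes:
Ortor: *wemkasugur
  wemkasugur → wemkasugor   [pre-rhotic lowering]
  wemkasugor (rule 2 does not apply)
  wemkasugor → wemkasukor   [unconditioned shift]
  wemkasukor (rule 4 does not apply)
  wemkasukor (rule 5 does not apply)
  giving Ortor wemkasukor.
If borrowed from Ulneki 'wemkasukur' after the early changes, it would undergo only the recent ones:
  rule 4 (final devoicing): no change (wemkasukur)
  rule 5 (apocope): no change (wemkasukur)
  ⇒ as a loan: wemkasukur
Ortor 'wemkasukor' matches the inherited outcome exactly, so it is an inherited cognate, not a loan.

inherited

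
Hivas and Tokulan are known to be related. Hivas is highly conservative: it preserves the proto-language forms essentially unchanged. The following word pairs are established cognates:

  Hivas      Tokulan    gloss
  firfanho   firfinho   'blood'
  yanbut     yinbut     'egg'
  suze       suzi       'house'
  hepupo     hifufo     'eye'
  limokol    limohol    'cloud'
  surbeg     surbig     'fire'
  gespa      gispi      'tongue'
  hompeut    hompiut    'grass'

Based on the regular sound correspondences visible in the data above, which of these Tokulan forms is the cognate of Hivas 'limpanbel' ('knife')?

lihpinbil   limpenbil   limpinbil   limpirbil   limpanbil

firfanho ~ firfinho, yanbut ~ yinbut — Hivas a corresponds to Tokulan i after a consonant, before a nasal.
surbeg ~ surbig, gespa ~ gispi — Hivas e corresponds to Tokulan i after a consonant, before a consonant other than r, m, n, p, b, f, v.
Applying these to Hivas 'limpanbel':
  limpanbel → limpinbel   (a→i after a consonant, before a nasal)
  limpinbel → limpinbil   (e→i after a consonant, before a consonant other than r, m, n, p, b, f, v)
So the Tokulan cognate is 'limpinbil'.

limpinbil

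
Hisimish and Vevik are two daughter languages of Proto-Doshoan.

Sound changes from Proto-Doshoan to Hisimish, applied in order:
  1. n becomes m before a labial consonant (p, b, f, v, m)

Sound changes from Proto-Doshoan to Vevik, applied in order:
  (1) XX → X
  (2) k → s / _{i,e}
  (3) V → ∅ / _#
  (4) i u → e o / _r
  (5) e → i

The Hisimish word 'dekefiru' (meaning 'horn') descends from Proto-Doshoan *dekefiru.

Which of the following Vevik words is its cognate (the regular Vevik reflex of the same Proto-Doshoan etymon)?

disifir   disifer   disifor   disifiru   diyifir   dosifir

disifir

Vevik: *dekefiru
  dekefiru (rule 1 does not apply)
  dekefiru → desefiru   [palatalisation]
  desefiru → desefir   [apocope]
  desefir → desefer   [pre-rhotic lowering]
  desefer → disifir   [vowel merger]
  giving Vevik disifir.
Among the options, 'disifir' alone shows every Vevik change applied in order.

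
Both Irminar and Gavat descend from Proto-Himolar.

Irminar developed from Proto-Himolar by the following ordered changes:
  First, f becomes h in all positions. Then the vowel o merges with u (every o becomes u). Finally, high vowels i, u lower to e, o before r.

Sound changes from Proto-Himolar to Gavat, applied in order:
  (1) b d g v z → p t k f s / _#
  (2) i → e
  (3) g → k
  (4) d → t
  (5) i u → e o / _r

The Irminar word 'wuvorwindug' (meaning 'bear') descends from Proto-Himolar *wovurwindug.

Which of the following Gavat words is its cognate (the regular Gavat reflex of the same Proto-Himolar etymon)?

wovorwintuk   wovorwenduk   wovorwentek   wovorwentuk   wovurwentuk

wovorwentuk

Gavat: start from *wovurwindug.
  rule 1 (final devoicing): wovurwindug → wovurwinduk
  rule 2 (vowel merger): wovurwinduk → wovurwenduk
  rule 3: no change — wovurwenduk
  rule 4 (unconditioned shift): wovurwenduk → wovurwentuk
  rule 5 (pre-rhotic lowering): wovurwentuk → wovorwentuk
  ⇒ Gavat wovorwentuk
Only 'wovorwentuk' matches the regular Gavat development of *wovurwindug.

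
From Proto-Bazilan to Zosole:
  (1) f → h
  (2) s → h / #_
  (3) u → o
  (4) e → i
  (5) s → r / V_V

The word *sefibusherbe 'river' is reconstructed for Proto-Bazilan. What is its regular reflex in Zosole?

Zosole: *sefibusherbe > sehibusherbe > hehibusherbe > hehibosherbe > hihiboshirbi  (by unconditioned shift, debuccalisation, vowel merger, vowel merger)

hihiboshirbi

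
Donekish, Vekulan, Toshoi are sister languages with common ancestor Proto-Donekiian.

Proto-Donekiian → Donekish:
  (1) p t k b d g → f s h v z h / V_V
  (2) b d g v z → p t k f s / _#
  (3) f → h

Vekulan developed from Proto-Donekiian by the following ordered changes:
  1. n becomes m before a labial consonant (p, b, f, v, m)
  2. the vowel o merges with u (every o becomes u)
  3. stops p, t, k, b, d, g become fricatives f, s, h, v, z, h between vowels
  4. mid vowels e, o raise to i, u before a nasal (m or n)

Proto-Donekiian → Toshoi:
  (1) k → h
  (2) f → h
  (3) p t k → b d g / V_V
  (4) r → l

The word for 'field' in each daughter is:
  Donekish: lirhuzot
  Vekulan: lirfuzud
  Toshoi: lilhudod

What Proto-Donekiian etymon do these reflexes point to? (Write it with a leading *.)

*lirfudod

Position 8: Donekish has t, Vekulan has d, Toshoi has d. Vekulan preserves d here (none of its changes turn any other segment into d), so the proto-segment is *d.
Position 4: Donekish has h, Vekulan has f, Toshoi has h. Taking the neighbouring segments as reconstructed: Donekish h could go back to *f or *h; Vekulan f can only go back to *f; Toshoi h could go back to *k or *f or *h — the one source consistent with every daughter is *f.
Verify the candidate proto-form against each daughter:
Donekish: *lirfudod > lirfuzod > lirfuzot > lirhuzot  (by intervocalic lenition, final devoicing, unconditioned shift)
Vekulan: start from *lirfudod.
  rule 1: no change — lirfudod
  rule 2 (vowel merger): lirfudod → lirfudud
  rule 3 (intervocalic lenition): lirfudud → lirfuzud
  rule 4: no change — lirfuzud
  ⇒ Vekulan lirfuzud
Toshoi: *lirfudod
  lirfudod (rule 1 does not apply)
  lirfudod → lirhudod   [unconditioned shift]
  lirhudod (rule 3 does not apply)
  lirhudod → lilhudod   [unconditioned shift]
  giving Toshoi lilhudod.
Only *lirfudod yields all of Donekish lirhuzot, Vekulan lirfuzud, Toshoi lilhudod.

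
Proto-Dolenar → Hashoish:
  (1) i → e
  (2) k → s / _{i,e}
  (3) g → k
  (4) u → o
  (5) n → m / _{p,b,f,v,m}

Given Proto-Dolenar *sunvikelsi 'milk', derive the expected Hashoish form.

Hashoish: start from *sunvikelsi.
  rule 1 (vowel merger): sunvikelsi → sunvekelse
  rule 2 (palatalisation): sunvekelse → sunveselse
  rule 3: no change — sunveselse
  rule 4 (vowel merger): sunveselse → sonveselse
  rule 5 (nasal place assimilation): sonveselse → somveselse
  ⇒ Hashoish somveselse

somveselse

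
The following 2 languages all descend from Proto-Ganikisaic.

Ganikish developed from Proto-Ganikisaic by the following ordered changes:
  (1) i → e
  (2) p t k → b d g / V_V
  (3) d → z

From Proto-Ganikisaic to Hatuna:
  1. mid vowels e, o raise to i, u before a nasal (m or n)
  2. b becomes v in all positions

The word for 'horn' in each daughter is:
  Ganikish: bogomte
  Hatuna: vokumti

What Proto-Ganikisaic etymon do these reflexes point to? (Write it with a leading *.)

Position 1: Ganikish has b, Hatuna has v. Taking the neighbouring segments as reconstructed: Ganikish b can only go back to *b; Hatuna v could go back to *b or *v — the one source consistent with every daughter is *b.
Position 4: Ganikish has o, Hatuna has u. Ganikish preserves o here (none of its changes turn any other segment into o), so the proto-segment is *o.
This points to *bokomti. Verify forward in each daughter:
Ganikish: *bokomti > bokomte > bogomte  (by vowel merger, intervocalic voicing)
Hatuna: start from *bokomti.
  rule 1 (pre-nasal raising): bokomti → bokumti
  rule 2 (unconditioned shift): bokumti → vokumti
  ⇒ Hatuna vokumti
No other proto-form is consistent with every reflex, so the reconstruction is *bokomti.

*bokomti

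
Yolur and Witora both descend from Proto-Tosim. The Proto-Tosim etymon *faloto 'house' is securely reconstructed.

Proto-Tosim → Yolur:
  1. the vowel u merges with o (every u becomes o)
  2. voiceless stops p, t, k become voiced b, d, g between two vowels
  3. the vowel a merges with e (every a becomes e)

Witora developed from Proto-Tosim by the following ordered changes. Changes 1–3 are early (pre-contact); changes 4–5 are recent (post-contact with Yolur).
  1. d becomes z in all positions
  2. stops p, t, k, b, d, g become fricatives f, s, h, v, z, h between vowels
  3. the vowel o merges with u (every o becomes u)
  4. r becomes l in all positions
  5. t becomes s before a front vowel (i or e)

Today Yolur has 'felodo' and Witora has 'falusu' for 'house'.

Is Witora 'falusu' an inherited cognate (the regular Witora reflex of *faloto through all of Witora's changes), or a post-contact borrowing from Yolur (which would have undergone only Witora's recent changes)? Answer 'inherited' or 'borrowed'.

If inherited, *faloto would pass through all of Witora's changes:
Witora: start from *faloto.
  rule 1: no change — faloto
  rule 2 (intervocalic lenition): faloto → faloso
  rule 3 (vowel merger): faloso → falusu
  rule 4: no change — falusu
  rule 5: no change — falusu
  ⇒ Witora falusu
If borrowed from Yolur 'felodo' after the early changes, it would undergo only the recent ones:
  rule 4 (unconditioned shift): no change (felodo)
  rule 5 (palatalisation): no change (felodo)
  ⇒ as a loan: felodo
Witora 'falusu' matches the inherited outcome exactly, so it is an inherited cognate, not a loan.

inherited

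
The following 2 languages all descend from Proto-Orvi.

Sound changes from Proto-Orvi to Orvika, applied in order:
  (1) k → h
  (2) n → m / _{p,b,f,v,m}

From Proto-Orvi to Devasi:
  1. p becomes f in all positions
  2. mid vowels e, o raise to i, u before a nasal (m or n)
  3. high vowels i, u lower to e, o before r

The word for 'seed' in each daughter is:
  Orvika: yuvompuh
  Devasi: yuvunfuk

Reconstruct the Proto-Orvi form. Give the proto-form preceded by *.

*yuvonpuk

Position 5: Orvika has m, Devasi has n. Devasi preserves n here (none of its changes turn any other segment into n), so the proto-segment is *n.
Position 8: Orvika has h, Devasi has k. Devasi preserves k here (none of its changes turn any other segment into k), so the proto-segment is *k.
Position 6: Orvika has p, Devasi has f. Orvika preserves p here (none of its changes turn any other segment into p), so the proto-segment is *p.
This points to *yuvonpuk. Verify forward in each daughter:
Orvika: start from *yuvonpuk.
  rule 1 (unconditioned shift): yuvonpuk → yuvonpuh
  rule 2 (nasal place assimilation): yuvonpuh → yuvompuh
  ⇒ Orvika yuvompuh
Devasi: start from *yuvonpuk.
  rule 1 (unconditioned shift): yuvonpuk → yuvonfuk
  rule 2 (pre-nasal raising): yuvonfuk → yuvunfuk
  rule 3: no change — yuvunfuk
  ⇒ Devasi yuvunfuk
No other proto-form is consistent with every reflex, so the reconstruction is *yuvonpuk.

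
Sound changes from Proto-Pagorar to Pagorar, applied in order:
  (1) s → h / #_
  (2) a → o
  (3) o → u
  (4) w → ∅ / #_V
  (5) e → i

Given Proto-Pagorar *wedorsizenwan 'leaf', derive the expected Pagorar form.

idursizinwun

Pagorar: *wedorsizenwan
  wedorsizenwan (rule 1 does not apply)
  wedorsizenwan → wedorsizenwon   [vowel merger]
  wedorsizenwon → wedursizenwun   [vowel merger]
  wedursizenwun → edursizenwun   [glide loss]
  edursizenwun → idursizinwun   [vowel merger]
  giving Pagorar idursizinwun.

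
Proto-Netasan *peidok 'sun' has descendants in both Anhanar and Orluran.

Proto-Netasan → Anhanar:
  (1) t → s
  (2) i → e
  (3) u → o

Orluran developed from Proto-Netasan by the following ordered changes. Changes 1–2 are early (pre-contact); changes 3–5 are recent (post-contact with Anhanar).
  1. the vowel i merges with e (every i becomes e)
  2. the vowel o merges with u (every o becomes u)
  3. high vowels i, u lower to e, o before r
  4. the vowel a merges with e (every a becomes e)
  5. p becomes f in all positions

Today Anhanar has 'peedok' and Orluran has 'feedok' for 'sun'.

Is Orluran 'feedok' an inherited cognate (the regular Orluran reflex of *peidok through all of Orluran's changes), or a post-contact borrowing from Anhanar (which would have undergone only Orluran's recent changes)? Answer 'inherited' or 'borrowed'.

If inherited, *peidok would pass through all of Orluran's changes:
Orluran: *peidok
  peidok → peedok   [vowel merger]
  peedok → peeduk   [vowel merger]
  peeduk (rule 3 does not apply)
  peeduk (rule 4 does not apply)
  peeduk → feeduk   [unconditioned shift]
  giving Orluran feeduk.
If borrowed from Anhanar 'peedok' after the early changes, it would undergo only the recent ones:
  rule 3 (pre-rhotic lowering): no change (peedok)
  rule 4 (vowel merger): no change (peedok)
  rule 5 (unconditioned shift): peedok → feedok
  ⇒ as a loan: feedok
Orluran 'feedok' matches the loan outcome 'feedok', not the inherited 'feeduk' — it skipped the early Orluran changes, so it was borrowed from Anhanar.

borrowed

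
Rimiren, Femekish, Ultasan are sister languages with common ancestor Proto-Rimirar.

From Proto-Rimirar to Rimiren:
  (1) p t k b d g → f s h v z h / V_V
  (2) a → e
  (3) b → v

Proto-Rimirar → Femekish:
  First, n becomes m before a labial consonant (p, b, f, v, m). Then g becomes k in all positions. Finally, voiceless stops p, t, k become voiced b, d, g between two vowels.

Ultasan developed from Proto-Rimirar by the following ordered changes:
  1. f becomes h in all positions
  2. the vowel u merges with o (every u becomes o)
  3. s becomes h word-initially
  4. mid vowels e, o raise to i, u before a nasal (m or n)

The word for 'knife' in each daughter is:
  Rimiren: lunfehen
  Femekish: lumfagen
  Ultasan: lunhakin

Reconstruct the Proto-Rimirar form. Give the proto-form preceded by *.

Position 6: Rimiren has h, Femekish has g, Ultasan has k. Ultasan preserves k here (none of its changes turn any other segment into k), so the proto-segment is *k.
Position 7: Rimiren has e, Femekish has e, Ultasan has i. Femekish preserves e here (none of its changes turn any other segment into e), so the proto-segment is *e.
Continuing position by position gives *lunfaken; check it forward:
Rimiren: *lunfaken > lunfahen > lunfehen  (by intervocalic lenition, vowel merger)
Femekish: *lunfaken > lumfaken > lumfagen  (by nasal place assimilation, intervocalic voicing)
Ultasan: start from *lunfaken.
  rule 1 (unconditioned shift): lunfaken → lunhaken
  rule 2 (vowel merger): lunhaken → lonhaken
  rule 3: no change — lonhaken
  rule 4 (pre-nasal raising): lonhaken → lunhakin
  ⇒ Ultasan lunhakin
No other proto-form is consistent with every reflex, so the reconstruction is *lunfaken.

*lunfaken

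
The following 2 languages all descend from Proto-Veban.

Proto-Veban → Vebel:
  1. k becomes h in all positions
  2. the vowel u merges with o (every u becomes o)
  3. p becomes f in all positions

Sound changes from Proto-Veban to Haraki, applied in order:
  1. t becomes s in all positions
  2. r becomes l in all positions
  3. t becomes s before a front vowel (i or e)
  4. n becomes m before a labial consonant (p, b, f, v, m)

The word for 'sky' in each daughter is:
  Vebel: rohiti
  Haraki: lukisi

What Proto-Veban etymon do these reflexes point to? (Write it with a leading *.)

*rukiti

Position 5: Vebel has t, Haraki has s. Vebel preserves t here (none of its changes turn any other segment into t), so the proto-segment is *t.
Position 1: Vebel has r, Haraki has l. Vebel preserves r here (none of its changes turn any other segment into r), so the proto-segment is *r.
Verify the candidate proto-form against each daughter:
Vebel: *rukiti > ruhiti > rohiti  (by unconditioned shift, vowel merger)
Haraki: *rukiti
  rukiti → rukisi   [unconditioned shift]
  rukisi → lukisi   [unconditioned shift]
  lukisi (rule 3 does not apply)
  lukisi (rule 4 does not apply)
  giving Haraki lukisi.
No other proto-form is consistent with every reflex, so the reconstruction is *rukiti.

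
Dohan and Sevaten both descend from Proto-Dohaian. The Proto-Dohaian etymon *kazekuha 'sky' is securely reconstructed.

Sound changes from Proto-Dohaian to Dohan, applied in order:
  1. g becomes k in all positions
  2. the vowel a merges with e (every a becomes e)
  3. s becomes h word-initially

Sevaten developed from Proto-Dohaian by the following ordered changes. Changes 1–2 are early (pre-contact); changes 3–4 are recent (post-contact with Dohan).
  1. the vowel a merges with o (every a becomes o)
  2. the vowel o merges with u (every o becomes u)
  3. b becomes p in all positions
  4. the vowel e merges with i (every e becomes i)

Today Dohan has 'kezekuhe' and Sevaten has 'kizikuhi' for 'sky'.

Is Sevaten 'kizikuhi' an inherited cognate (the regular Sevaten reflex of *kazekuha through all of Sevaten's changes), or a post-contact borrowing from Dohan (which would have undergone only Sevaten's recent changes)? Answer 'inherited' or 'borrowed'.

borrowed

If inherited, *kazekuha would pass through all of Sevaten's changes:
Sevaten: *kazekuha > kozekuho > kuzekuhu > kuzikuhu  (by vowel merger, vowel merger, vowel merger)
If borrowed from Dohan 'kezekuhe' after the early changes, it would undergo only the recent ones:
  rule 3 (unconditioned shift): no change (kezekuhe)
  rule 4 (vowel merger): kezekuhe → kizikuhi
  ⇒ as a loan: kizikuhi
Sevaten 'kizikuhi' matches the loan outcome 'kizikuhi', not the inherited 'kuzikuhu' — it skipped the early Sevaten changes, so it was borrowed from Dohan.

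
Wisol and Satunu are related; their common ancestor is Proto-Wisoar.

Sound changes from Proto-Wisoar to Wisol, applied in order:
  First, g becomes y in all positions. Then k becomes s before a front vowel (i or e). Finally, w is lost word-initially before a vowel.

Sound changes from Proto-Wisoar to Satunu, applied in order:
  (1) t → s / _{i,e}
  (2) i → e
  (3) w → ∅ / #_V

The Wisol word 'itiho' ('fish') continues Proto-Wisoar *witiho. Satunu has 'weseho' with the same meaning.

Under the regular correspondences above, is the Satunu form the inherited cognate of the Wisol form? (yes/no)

Derive the expected Satunu reflex of *witiho:
Satunu: *witiho > wisiho > weseho > eseho  (by palatalisation, vowel merger, glide loss)
The regular Satunu reflex would be 'eseho', but the attested form is 'weseho'. The correspondence is irregular, so they are not cognates (the Satunu form has a different source).

no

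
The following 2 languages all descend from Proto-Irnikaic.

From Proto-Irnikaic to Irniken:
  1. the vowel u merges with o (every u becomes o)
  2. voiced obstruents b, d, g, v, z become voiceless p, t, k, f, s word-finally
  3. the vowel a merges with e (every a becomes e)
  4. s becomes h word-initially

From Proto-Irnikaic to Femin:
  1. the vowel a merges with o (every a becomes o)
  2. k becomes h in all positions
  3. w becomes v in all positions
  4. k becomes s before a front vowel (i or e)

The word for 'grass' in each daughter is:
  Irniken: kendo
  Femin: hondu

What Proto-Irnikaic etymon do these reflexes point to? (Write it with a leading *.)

*kandu

Position 1: Irniken has k, Femin has h. Taking the neighbouring segments as reconstructed: Irniken k can only go back to *k; Femin h could go back to *k or *h — the one source consistent with every daughter is *k.
Position 2: Irniken has e, Femin has o. Taking the neighbouring segments as reconstructed: Irniken e could go back to *a or *e; Femin o could go back to *a or *o — the one source consistent with every daughter is *a.
This points to *kandu. Verify forward in each daughter:
Irniken: start from *kandu.
  rule 1 (vowel merger): kandu → kando
  rule 2: no change — kando
  rule 3 (vowel merger): kando → kendo
  rule 4: no change — kendo
  ⇒ Irniken kendo
Femin: start from *kandu.
  rule 1 (vowel merger): kandu → kondu
  rule 2 (unconditioned shift): kondu → hondu
  rule 3: no change — hondu
  rule 4: no change — hondu
  ⇒ Femin hondu
*kandu is the unique common source.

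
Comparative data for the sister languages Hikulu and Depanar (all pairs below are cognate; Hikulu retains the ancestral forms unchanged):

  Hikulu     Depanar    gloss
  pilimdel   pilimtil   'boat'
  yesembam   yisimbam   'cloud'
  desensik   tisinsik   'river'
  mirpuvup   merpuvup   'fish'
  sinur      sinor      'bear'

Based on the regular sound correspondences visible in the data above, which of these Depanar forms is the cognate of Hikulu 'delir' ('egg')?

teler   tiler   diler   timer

desensik ~ tisinsik — Hikulu d corresponds to Depanar t word-initially before a front vowel.
pilimdel ~ pilimtil, yesembam ~ yisimbam — Hikulu e corresponds to Depanar i after a consonant, before a consonant other than r, m, n, p, b, f, v.
mirpuvup ~ merpuvup — Hikulu i corresponds to Depanar e after a consonant, before r.
Applying these to Hikulu 'delir':
  delir → telir   (d→t word-initially before a front vowel)
  telir → tilir   (e→i after a consonant, before a consonant other than r, m, n, p, b, f, v)
  tilir → tiler   (i→e after a consonant, before r)
So the Depanar cognate is 'tiler'.

tiler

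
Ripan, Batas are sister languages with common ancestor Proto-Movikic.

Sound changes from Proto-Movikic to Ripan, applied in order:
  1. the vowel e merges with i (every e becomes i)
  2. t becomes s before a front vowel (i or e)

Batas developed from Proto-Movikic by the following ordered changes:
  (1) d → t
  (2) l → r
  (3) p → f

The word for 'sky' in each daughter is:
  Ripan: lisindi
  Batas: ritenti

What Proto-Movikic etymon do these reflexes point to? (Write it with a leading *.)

*litendi

Position 1: Ripan has l, Batas has r. Ripan preserves l here (none of its changes turn any other segment into l), so the proto-segment is *l.
Position 4: Ripan has i, Batas has e. Batas preserves e here (none of its changes turn any other segment into e), so the proto-segment is *e.
Position 3: Ripan has s, Batas has t. Taking the neighbouring segments as reconstructed: Ripan s could go back to *t or *s; Batas t could go back to *t or *d — the one source consistent with every daughter is *t.
Verify the candidate proto-form against each daughter:
Ripan: start from *litendi.
  rule 1 (vowel merger): litendi → litindi
  rule 2 (palatalisation): litindi → lisindi
  ⇒ Ripan lisindi
Batas: start from *litendi.
  rule 1 (unconditioned shift): litendi → litenti
  rule 2 (unconditioned shift): litenti → ritenti
  rule 3: no change — ritenti
  ⇒ Batas ritenti
Only *litendi yields all of Ripan lisindi, Batas ritenti.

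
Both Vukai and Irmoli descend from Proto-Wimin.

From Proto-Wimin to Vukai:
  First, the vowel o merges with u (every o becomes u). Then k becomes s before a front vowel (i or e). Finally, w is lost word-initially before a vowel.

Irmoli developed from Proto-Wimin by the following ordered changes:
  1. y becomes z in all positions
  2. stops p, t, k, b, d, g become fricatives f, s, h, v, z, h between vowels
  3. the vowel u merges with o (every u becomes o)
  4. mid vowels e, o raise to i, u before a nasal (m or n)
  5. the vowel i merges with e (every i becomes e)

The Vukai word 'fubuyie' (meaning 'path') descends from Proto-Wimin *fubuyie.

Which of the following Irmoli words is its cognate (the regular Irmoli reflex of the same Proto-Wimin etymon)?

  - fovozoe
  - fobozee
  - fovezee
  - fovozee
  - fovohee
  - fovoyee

fovozee

Irmoli: start from *fubuyie.
  rule 1 (unconditioned shift): fubuyie → fubuzie
  rule 2 (intervocalic lenition): fubuzie → fuvuzie
  rule 3 (vowel merger): fuvuzie → fovozie
  rule 4: no change — fovozie
  rule 5 (vowel merger): fovozie → fovozee
  ⇒ Irmoli fovozee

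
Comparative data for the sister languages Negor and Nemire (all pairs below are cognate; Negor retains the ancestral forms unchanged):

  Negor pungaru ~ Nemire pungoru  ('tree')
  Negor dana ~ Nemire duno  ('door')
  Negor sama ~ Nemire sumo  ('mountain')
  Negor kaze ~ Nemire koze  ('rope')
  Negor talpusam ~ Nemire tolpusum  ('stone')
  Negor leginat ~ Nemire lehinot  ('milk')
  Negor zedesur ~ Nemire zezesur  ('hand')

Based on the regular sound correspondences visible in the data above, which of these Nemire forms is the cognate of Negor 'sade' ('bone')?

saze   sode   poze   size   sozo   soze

soze

kaze ~ koze, talpusam ~ tolpusum — Negor a corresponds to Nemire o after a consonant, before a consonant other than r, m, n, p, b, f, v.
zedesur ~ zezesur — Negor d corresponds to Nemire z between vowels (before a front vowel).
Applying these to Negor 'sade':
  sade → sode   (a→o after a consonant, before a consonant other than r, m, n, p, b, f, v)
  sode → soze   (d→z between vowels (before a front vowel))
So the Nemire cognate is 'soze'.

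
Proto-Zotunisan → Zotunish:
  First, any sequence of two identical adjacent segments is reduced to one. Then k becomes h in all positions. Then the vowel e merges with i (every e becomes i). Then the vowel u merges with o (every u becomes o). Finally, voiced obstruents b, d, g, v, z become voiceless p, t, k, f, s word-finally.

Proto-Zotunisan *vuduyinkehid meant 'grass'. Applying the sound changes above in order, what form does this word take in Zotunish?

Zotunish: *vuduyinkehid
  vuduyinkehid (rule 1 does not apply)
  vuduyinkehid → vuduyinhehid   [unconditioned shift]
  vuduyinhehid → vuduyinhihid   [vowel merger]
  vuduyinhihid → vodoyinhihid   [vowel merger]
  vodoyinhihid → vodoyinhihit   [final devoicing]
  giving Zotunish vodoyinhihit.

vodoyinhihit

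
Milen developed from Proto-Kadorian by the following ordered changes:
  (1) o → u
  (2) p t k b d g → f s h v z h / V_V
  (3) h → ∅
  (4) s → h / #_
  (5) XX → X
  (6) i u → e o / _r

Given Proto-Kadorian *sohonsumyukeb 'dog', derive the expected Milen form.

Milen: *sohonsumyukeb
  sohonsumyukeb → suhunsumyukeb   [vowel merger]
  suhunsumyukeb → suhunsumyuheb   [intervocalic lenition]
  suhunsumyuheb → suunsumyueb   [h-loss]
  suunsumyueb → huunsumyueb   [debuccalisation]
  huunsumyueb → hunsumyueb   [degemination]
  hunsumyueb (rule 6 does not apply)
  giving Milen hunsumyueb.

hunsumyueb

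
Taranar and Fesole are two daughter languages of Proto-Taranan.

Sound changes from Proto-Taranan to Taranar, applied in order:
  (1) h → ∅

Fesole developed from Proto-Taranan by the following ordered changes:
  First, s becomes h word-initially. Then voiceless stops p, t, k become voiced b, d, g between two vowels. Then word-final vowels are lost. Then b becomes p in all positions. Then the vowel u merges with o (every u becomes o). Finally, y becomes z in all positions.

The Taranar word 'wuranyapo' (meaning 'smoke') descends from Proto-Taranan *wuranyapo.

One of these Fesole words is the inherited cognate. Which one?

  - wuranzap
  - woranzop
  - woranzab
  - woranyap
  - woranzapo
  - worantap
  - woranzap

Fesole: *wuranyapo
  wuranyapo (rule 1 does not apply)
  wuranyapo → wuranyabo   [intervocalic voicing]
  wuranyabo → wuranyab   [apocope]
  wuranyab → wuranyap   [unconditioned shift]
  wuranyap → woranyap   [vowel merger]
  woranyap → woranzap   [unconditioned shift]
  giving Fesole woranzap.
Among the options, 'woranzap' alone shows every Fesole change applied in order.

woranzap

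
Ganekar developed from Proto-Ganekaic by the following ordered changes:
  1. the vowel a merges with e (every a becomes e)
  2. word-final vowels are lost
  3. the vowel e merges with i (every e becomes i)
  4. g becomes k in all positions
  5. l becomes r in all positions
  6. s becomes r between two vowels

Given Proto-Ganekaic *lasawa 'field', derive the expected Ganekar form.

ririw

Ganekar: start from *lasawa.
  rule 1 (vowel merger): lasawa → lesewe
  rule 2 (apocope): lesewe → lesew
  rule 3 (vowel merger): lesew → lisiw
  rule 4: no change — lisiw
  rule 5 (unconditioned shift): lisiw → risiw
  rule 6 (rhotacism): risiw → ririw
  ⇒ Ganekar ririw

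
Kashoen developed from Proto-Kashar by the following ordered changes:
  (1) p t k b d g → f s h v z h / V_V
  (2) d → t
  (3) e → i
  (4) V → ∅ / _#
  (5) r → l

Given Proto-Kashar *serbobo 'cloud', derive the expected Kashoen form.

silbov

Kashoen: *serbobo > serbovo > sirbovo > sirbov > silbov  (by intervocalic lenition, vowel merger, apocope, unconditioned shift)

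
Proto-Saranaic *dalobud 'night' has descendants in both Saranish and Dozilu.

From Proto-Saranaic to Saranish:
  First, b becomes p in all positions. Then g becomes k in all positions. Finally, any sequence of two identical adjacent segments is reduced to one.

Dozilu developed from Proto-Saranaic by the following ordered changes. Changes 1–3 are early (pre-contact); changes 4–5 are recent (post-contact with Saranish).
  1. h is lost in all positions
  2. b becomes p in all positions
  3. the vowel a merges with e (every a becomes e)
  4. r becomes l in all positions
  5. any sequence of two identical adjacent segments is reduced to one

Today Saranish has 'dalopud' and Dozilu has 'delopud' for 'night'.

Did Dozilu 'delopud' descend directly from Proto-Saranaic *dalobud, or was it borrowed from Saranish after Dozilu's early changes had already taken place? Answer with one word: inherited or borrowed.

If inherited, *dalobud would pass through all of Dozilu's changes:
Dozilu: start from *dalobud.
  rule 1: no change — dalobud
  rule 2 (unconditioned shift): dalobud → dalopud
  rule 3 (vowel merger): dalopud → delopud
  rule 4: no change — delopud
  rule 5: no change — delopud
  ⇒ Dozilu delopud
If borrowed from Saranish 'dalopud' after the early changes, it would undergo only the recent ones:
  rule 4 (unconditioned shift): no change (dalopud)
  rule 5 (degemination): no change (dalopud)
  ⇒ as a loan: dalopud
Dozilu 'delopud' matches the inherited outcome exactly, so it is an inherited cognate, not a loan.

inherited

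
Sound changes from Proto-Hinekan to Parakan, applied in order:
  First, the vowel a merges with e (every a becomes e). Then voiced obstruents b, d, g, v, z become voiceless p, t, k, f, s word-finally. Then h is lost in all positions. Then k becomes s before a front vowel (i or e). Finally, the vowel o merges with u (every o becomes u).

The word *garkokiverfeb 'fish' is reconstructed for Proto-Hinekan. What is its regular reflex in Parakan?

Parakan: start from *garkokiverfeb.
  rule 1 (vowel merger): garkokiverfeb → gerkokiverfeb
  rule 2 (final devoicing): gerkokiverfeb → gerkokiverfep
  rule 3: no change — gerkokiverfep
  rule 4 (palatalisation): gerkokiverfep → gerkosiverfep
  rule 5 (vowel merger): gerkosiverfep → gerkusiverfep
  ⇒ Parakan gerkusiverfep

gerkusiverfep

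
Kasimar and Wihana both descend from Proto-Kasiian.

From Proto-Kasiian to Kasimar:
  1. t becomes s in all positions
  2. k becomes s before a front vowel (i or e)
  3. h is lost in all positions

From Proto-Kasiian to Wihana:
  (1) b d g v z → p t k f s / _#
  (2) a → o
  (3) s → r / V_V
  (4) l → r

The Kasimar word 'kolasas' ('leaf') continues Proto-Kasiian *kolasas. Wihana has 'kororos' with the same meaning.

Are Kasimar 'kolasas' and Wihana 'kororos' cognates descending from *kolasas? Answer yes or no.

Derive the expected Wihana reflex of *kolasas:
Wihana: start from *kolasas.
  rule 1: no change — kolasas
  rule 2 (vowel merger): kolasas → kolosos
  rule 3 (rhotacism): kolosos → koloros
  rule 4 (unconditioned shift): koloros → kororos
  ⇒ Wihana kororos
Wihana 'kororos' matches the regular reflex exactly, so the pair is cognate.

yes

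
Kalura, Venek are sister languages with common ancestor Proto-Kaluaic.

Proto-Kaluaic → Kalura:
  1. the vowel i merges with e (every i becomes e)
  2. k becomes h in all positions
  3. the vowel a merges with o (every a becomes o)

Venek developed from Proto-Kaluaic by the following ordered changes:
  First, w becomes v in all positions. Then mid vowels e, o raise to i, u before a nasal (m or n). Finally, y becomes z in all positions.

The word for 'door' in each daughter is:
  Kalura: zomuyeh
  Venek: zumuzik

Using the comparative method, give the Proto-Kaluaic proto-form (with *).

Position 5: Kalura has y, Venek has z. Kalura preserves y here (none of its changes turn any other segment into y), so the proto-segment is *y.
Position 2: Kalura has o, Venek has u. Taking the neighbouring segments as reconstructed: Kalura o could go back to *a or *o; Venek u could go back to *o or *u — the one source consistent with every daughter is *o.
Position 6: Kalura has e, Venek has i. Taking the neighbouring segments as reconstructed: Kalura e could go back to *e or *i; Venek i can only go back to *i — the one source consistent with every daughter is *i.
Verify the candidate proto-form against each daughter:
Kalura: *zomuyik > zomuyek > zomuyeh  (by vowel merger, unconditioned shift)
Venek: *zomuyik
  zomuyik (rule 1 does not apply)
  zomuyik → zumuyik   [pre-nasal raising]
  zumuyik → zumuzik   [unconditioned shift]
  giving Venek zumuzik.
*zomuyik is the unique common source.

*zomuyik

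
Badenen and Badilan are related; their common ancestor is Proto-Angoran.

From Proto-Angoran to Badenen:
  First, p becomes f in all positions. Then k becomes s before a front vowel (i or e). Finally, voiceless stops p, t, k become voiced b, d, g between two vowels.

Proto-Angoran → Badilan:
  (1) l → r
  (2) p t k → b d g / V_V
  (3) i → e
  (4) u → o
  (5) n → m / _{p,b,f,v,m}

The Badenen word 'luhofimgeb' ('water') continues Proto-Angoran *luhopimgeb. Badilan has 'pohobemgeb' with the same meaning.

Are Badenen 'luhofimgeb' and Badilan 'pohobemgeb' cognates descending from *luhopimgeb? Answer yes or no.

Derive the expected Badilan reflex of *luhopimgeb:
Badilan: start from *luhopimgeb.
  rule 1 (unconditioned shift): luhopimgeb → ruhopimgeb
  rule 2 (intervocalic voicing): ruhopimgeb → ruhobimgeb
  rule 3 (vowel merger): ruhobimgeb → ruhobemgeb
  rule 4 (vowel merger): ruhobemgeb → rohobemgeb
  rule 5: no change — rohobemgeb
  ⇒ Badilan rohobemgeb
The regular Badilan reflex would be 'rohobemgeb', but the attested form is 'pohobemgeb'. The correspondence is irregular, so they are not cognates (the Badilan form has a different source).

no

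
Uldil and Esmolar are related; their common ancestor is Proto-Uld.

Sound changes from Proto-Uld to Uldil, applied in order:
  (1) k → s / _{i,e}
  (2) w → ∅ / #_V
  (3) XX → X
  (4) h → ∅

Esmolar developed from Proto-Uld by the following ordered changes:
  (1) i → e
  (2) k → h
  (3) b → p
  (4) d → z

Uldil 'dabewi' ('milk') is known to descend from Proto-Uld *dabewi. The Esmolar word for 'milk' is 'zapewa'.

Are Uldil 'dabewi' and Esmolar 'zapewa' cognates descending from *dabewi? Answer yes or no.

Derive the expected Esmolar reflex of *dabewi:
Esmolar: *dabewi
  dabewi → dabewe   [vowel merger]
  dabewe (rule 2 does not apply)
  dabewe → dapewe   [unconditioned shift]
  dapewe → zapewe   [unconditioned shift]
  giving Esmolar zapewe.
The regular Esmolar reflex would be 'zapewe', but the attested form is 'zapewa'. The correspondence is irregular, so they are not cognates (the Esmolar form has a different source).

no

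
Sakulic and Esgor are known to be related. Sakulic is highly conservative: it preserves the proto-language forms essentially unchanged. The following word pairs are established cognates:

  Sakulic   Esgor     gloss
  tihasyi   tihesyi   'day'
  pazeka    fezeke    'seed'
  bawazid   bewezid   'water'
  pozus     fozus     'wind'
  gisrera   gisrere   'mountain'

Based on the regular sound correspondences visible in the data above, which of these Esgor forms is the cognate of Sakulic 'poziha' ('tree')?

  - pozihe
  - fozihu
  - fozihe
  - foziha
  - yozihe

pozus ~ fozus — Sakulic p corresponds to Esgor f word-initially before a back vowel.
pazeka ~ fezeke, gisrera ~ gisrere — Sakulic a corresponds to Esgor e word-finally.
Applying these to Sakulic 'poziha':
  poziha → foziha   (p→f word-initially before a back vowel)
  foziha → fozihe   (a→e word-finally)
So the Esgor cognate is 'fozihe'.

fozihe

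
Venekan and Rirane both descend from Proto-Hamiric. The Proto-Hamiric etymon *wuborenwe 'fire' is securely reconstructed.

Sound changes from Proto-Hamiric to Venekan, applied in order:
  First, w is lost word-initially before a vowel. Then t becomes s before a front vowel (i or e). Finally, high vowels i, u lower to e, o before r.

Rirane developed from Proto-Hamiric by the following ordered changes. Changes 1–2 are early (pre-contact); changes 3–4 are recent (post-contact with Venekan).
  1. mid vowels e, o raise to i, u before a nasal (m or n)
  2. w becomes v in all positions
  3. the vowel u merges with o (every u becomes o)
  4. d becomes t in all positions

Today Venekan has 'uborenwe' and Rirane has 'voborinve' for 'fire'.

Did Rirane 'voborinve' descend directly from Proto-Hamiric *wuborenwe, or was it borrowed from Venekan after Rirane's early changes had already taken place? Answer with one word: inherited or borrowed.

If inherited, *wuborenwe would pass through all of Rirane's changes:
Rirane: *wuborenwe > wuborinwe > vuborinve > voborinve  (by pre-nasal raising, unconditioned shift, vowel merger)
If borrowed from Venekan 'uborenwe' after the early changes, it would undergo only the recent ones:
  rule 3 (vowel merger): uborenwe → oborenwe
  rule 4 (unconditioned shift): no change (oborenwe)
  ⇒ as a loan: oborenwe
Rirane 'voborinve' matches the inherited outcome exactly, so it is an inherited cognate, not a loan.

inherited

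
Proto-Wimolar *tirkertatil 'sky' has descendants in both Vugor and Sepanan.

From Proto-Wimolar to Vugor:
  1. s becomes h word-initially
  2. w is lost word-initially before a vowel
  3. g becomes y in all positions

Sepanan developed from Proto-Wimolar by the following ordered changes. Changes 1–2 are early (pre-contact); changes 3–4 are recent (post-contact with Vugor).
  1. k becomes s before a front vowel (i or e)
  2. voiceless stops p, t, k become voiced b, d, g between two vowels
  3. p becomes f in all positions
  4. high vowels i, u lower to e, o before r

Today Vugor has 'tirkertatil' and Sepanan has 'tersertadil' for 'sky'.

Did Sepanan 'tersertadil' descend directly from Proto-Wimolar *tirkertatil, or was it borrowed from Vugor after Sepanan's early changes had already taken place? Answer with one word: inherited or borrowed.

If inherited, *tirkertatil would pass through all of Sepanan's changes:
Sepanan: *tirkertatil > tirsertatil > tirsertadil > tersertadil  (by palatalisation, intervocalic voicing, pre-rhotic lowering)
If borrowed from Vugor 'tirkertatil' after the early changes, it would undergo only the recent ones:
  rule 3 (unconditioned shift): no change (tirkertatil)
  rule 4 (pre-rhotic lowering): tirkertatil → terkertatil
  ⇒ as a loan: terkertatil
Sepanan 'tersertadil' matches the inherited outcome exactly, so it is an inherited cognate, not a loan.

inherited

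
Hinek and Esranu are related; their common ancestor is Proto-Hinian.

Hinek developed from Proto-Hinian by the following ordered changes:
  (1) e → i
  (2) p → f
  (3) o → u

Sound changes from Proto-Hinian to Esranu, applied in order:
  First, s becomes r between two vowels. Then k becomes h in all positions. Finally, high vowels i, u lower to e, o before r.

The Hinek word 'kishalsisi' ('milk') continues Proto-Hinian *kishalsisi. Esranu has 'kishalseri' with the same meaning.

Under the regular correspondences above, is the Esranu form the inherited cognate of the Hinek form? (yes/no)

no

Derive the expected Esranu reflex of *kishalsisi:
Esranu: *kishalsisi
  kishalsisi → kishalsiri   [rhotacism]
  kishalsiri → hishalsiri   [unconditioned shift]
  hishalsiri → hishalseri   [pre-rhotic lowering]
  giving Esranu hishalseri.
The regular Esranu reflex would be 'hishalseri', but the attested form is 'kishalseri'. The correspondence is irregular, so they are not cognates (the Esranu form has a different source).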